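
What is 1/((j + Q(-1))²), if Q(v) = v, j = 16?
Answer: 1/225 ≈ 0.0044444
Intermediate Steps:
1/((j + Q(-1))²) = 1/((16 - 1)²) = 1/(15²) = 1/225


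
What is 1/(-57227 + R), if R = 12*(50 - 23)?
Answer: -1/56903 ≈ -1.7574e-5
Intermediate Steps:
R = 324 (R = 12*27 = 324)
1/(-57227 + R) = 1/(-57227 + 324) = 1/(-56903) = -1/56903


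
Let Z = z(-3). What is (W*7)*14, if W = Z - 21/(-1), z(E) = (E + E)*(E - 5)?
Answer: 6762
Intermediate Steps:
z(E) = 2*E*(-5 + E) (z(E) = (2*E)*(-5 + E) = 2*E*(-5 + E))
Z = 48 (Z = 2*(-3)*(-5 - 3) = 2*(-3)*(-8) = 48)
W = 69 (W = 48 - 21/(-1) = 48 - 21*(-1) = 48 + 21 = 69)
(W*7)*14 = (69*7)*14 = 483*14 = 6762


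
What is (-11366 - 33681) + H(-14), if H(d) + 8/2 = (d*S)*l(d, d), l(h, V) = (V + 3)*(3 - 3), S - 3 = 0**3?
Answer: -45051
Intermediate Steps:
S = 3 (S = 3 + 0**3 = 3 + 0 = 3)
l(h, V) = 0 (l(h, V) = (3 + V)*0 = 0)
H(d) = -4 (H(d) = -4 + (d*3)*0 = -4 + (3*d)*0 = -4 + 0 = -4)
(-11366 - 33681) + H(-14) = (-11366 - 33681) - 4 = -45047 - 4 = -45051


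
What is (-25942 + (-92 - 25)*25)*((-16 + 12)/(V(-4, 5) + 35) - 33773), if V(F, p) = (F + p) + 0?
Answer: 8774355586/9 ≈ 9.7493e+8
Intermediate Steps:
V(F, p) = F + p
(-25942 + (-92 - 25)*25)*((-16 + 12)/(V(-4, 5) + 35) - 33773) = (-25942 + (-92 - 25)*25)*((-16 + 12)/((-4 + 5) + 35) - 33773) = (-25942 - 117*25)*(-4/(1 + 35) - 33773) = (-25942 - 2925)*(-4/36 - 33773) = -28867*((1/36)*(-4) - 33773) = -28867*(-⅑ - 33773) = -28867*(-303958/9) = 8774355586/9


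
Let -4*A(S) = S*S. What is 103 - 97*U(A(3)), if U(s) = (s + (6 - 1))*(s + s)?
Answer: 10427/8 ≈ 1303.4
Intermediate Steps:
A(S) = -S²/4 (A(S) = -S*S/4 = -S²/4)
U(s) = 2*s*(5 + s) (U(s) = (s + 5)*(2*s) = (5 + s)*(2*s) = 2*s*(5 + s))
103 - 97*U(A(3)) = 103 - 194*(-¼*3²)*(5 - ¼*3²) = 103 - 194*(-¼*9)*(5 - ¼*9) = 103 - 194*(-9)*(5 - 9/4)/4 = 103 - 194*(-9)*11/(4*4) = 103 - 97*(-99/8) = 103 + 9603/8 = 10427/8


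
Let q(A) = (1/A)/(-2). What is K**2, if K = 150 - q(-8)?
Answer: 5755201/256 ≈ 22481.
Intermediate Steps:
q(A) = -1/(2*A) (q(A) = -1/2/A = -1/(2*A))
K = 2399/16 (K = 150 - (-1)/(2*(-8)) = 150 - (-1)*(-1)/(2*8) = 150 - 1*1/16 = 150 - 1/16 = 2399/16 ≈ 149.94)
K**2 = (2399/16)**2 = 5755201/256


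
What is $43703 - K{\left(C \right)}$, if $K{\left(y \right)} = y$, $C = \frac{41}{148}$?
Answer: $\frac{6468003}{148} \approx 43703.0$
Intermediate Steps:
$C = \frac{41}{148}$ ($C = 41 \cdot \frac{1}{148} = \frac{41}{148} \approx 0.27703$)
$43703 - K{\left(C \right)} = 43703 - \frac{41}{148} = \frac{6468003}{148}$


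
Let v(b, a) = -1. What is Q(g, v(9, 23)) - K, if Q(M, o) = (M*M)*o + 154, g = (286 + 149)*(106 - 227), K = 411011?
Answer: -2770854082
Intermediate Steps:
g = -52635 (g = 435*(-121) = -52635)
Q(M, o) = 154 + o*M**2 (Q(M, o) = M**2*o + 154 = o*M**2 + 154 = 154 + o*M**2)
Q(g, v(9, 23)) - K = (154 - 1*(-52635)**2) - 1*411011 = (154 - 1*2770443225) - 411011 = (154 - 2770443225) - 411011 = -2770443071 - 411011 = -2770854082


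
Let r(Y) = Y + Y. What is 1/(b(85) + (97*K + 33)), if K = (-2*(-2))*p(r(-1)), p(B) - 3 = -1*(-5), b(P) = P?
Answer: 1/3222 ≈ 0.00031037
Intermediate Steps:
r(Y) = 2*Y
p(B) = 8 (p(B) = 3 - 1*(-5) = 3 + 5 = 8)
K = 32 (K = -2*(-2)*8 = 4*8 = 32)
1/(b(85) + (97*K + 33)) = 1/(85 + (97*32 + 33)) = 1/(85 + (3104 + 33)) = 1/(85 + 3137) = 1/3222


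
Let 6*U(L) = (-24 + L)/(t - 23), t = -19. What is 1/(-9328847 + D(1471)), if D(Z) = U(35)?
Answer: -252/2350869455 ≈ -1.0719e-7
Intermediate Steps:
U(L) = 2/21 - L/252 (U(L) = ((-24 + L)/(-19 - 23))/6 = ((-24 + L)/(-42))/6 = ((-24 + L)*(-1/42))/6 = (4/7 - L/42)/6 = 2/21 - L/252)
D(Z) = -11/252 (D(Z) = 2/21 - 1/252*35 = 2/21 - 5/36 = -11/252)
1/(-9328847 + D(1471)) = 1/(-9328847 - 11/252) = 1/(-2350869455/252) = -252/2350869455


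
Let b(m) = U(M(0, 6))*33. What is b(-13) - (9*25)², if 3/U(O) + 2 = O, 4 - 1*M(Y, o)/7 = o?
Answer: -810099/16 ≈ -50631.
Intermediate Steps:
M(Y, o) = 28 - 7*o
U(O) = 3/(-2 + O)
b(m) = -99/16 (b(m) = (3/(-2 + (28 - 7*6)))*33 = (3/(-2 + (28 - 42)))*33 = (3/(-2 - 14))*33 = (3/(-16))*33 = (3*(-1/16))*33 = -3/16*33 = -99/16)
b(-13) - (9*25)² = -99/16 - (9*25)² = -99/16 - 1*225² = -99/16 - 1*50625 = -99/16 - 50625 = -810099/16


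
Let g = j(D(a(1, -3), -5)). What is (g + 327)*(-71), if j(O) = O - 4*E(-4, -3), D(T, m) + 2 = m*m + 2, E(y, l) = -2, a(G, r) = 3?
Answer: -25560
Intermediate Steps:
D(T, m) = m² (D(T, m) = -2 + (m*m + 2) = -2 + (m² + 2) = -2 + (2 + m²) = m²)
j(O) = 8 + O (j(O) = O - 4*(-2) = O + 8 = 8 + O)
g = 33 (g = 8 + (-5)² = 8 + 25 = 33)
(g + 327)*(-71) = (33 + 327)*(-71) = 360*(-71) = -25560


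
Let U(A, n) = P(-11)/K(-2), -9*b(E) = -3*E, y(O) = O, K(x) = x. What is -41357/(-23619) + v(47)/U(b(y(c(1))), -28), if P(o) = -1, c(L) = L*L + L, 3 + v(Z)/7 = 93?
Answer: 29801297/23619 ≈ 1261.8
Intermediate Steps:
v(Z) = 630 (v(Z) = -21 + 7*93 = -21 + 651 = 630)
c(L) = L + L**2 (c(L) = L**2 + L = L + L**2)
b(E) = E/3 (b(E) = -(-1)*E/3 = E/3)
U(A, n) = 1/2 (U(A, n) = -1/(-2) = -1*(-1/2) = 1/2)
-41357/(-23619) + v(47)/U(b(y(c(1))), -28) = -41357/(-23619) + 630/(1/2) = -41357*(-1/23619) + 630*2 = 41357/23619 + 1260 = 29801297/23619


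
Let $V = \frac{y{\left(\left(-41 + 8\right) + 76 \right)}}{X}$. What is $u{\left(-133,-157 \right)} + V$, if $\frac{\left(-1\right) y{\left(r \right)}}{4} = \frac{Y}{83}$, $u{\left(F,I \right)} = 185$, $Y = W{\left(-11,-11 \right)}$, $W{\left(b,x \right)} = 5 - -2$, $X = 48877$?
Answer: $\frac{750506307}{4056791} \approx 185.0$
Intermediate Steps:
$W{\left(b,x \right)} = 7$ ($W{\left(b,x \right)} = 5 + 2 = 7$)
$Y = 7$
$y{\left(r \right)} = - \frac{28}{83}$ ($y{\left(r \right)} = - 4 \cdot \frac{7}{83} = - 4 \cdot 7 \cdot \frac{1}{83} = \left(-4\right) \frac{7}{83} = - \frac{28}{83}$)
$V = - \frac{28}{4056791}$ ($V = - \frac{28}{83 \cdot 48877} = \left(- \frac{28}{83}\right) \frac{1}{48877} = - \frac{28}{4056791} \approx -6.902 \cdot 10^{-6}$)
$u{\left(-133,-157 \right)} + V = 185 - \frac{28}{4056791} = \frac{750506307}{4056791}$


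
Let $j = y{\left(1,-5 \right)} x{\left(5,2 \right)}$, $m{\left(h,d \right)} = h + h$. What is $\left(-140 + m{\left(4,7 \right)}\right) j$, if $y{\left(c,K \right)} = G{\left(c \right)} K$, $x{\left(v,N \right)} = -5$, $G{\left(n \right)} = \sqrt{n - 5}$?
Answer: $- 6600 i \approx - 6600.0 i$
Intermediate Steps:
$G{\left(n \right)} = \sqrt{-5 + n}$
$m{\left(h,d \right)} = 2 h$
$y{\left(c,K \right)} = K \sqrt{-5 + c}$ ($y{\left(c,K \right)} = \sqrt{-5 + c} K = K \sqrt{-5 + c}$)
$j = 50 i$ ($j = - 5 \sqrt{-5 + 1} \left(-5\right) = - 5 \sqrt{-4} \left(-5\right) = - 5 \cdot 2 i \left(-5\right) = - 10 i \left(-5\right) = 50 i \approx 50.0 i$)
$\left(-140 + m{\left(4,7 \right)}\right) j = \left(-140 + 2 \cdot 4\right) 50 i = \left(-140 + 8\right) 50 i = - 132 \cdot 50 i = - 6600 i$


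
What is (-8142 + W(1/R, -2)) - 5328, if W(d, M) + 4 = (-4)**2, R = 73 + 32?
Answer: -13458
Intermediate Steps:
R = 105
W(d, M) = 12 (W(d, M) = -4 + (-4)**2 = -4 + 16 = 12)
(-8142 + W(1/R, -2)) - 5328 = (-8142 + 12) - 5328 = -8130 - 5328 = -13458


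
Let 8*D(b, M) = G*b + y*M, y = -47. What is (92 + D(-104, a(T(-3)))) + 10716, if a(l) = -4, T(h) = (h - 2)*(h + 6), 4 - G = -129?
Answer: 18205/2 ≈ 9102.5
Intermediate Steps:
G = 133 (G = 4 - 1*(-129) = 4 + 129 = 133)
T(h) = (-2 + h)*(6 + h)
D(b, M) = -47*M/8 + 133*b/8 (D(b, M) = (133*b - 47*M)/8 = (-47*M + 133*b)/8 = -47*M/8 + 133*b/8)
(92 + D(-104, a(T(-3)))) + 10716 = (92 + (-47/8*(-4) + (133/8)*(-104))) + 10716 = (92 + (47/2 - 1729)) + 10716 = (92 - 3411/2) + 10716 = -3227/2 + 10716 = 18205/2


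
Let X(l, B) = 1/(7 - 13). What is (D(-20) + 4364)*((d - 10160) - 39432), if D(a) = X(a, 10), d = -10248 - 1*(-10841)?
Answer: -427646939/2 ≈ -2.1382e+8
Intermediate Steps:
d = 593 (d = -10248 + 10841 = 593)
X(l, B) = -1/6 (X(l, B) = 1/(-6) = -1/6)
D(a) = -1/6
(D(-20) + 4364)*((d - 10160) - 39432) = (-1/6 + 4364)*((593 - 10160) - 39432) = 26183*(-9567 - 39432)/6 = (26183/6)*(-48999) = -427646939/2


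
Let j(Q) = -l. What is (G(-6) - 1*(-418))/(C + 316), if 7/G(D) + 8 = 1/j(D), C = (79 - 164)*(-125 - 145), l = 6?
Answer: 1460/81431 ≈ 0.017929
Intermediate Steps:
j(Q) = -6 (j(Q) = -1*6 = -6)
C = 22950 (C = -85*(-270) = 22950)
G(D) = -6/7 (G(D) = 7/(-8 + 1/(-6)) = 7/(-8 - ⅙) = 7/(-49/6) = 7*(-6/49) = -6/7)
(G(-6) - 1*(-418))/(C + 316) = (-6/7 - 1*(-418))/(22950 + 316) = (-6/7 + 418)/23266 = (2920/7)*(1/23266) = 1460/81431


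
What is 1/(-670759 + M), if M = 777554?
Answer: 1/106795 ≈ 9.3637e-6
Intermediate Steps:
1/(-670759 + M) = 1/(-670759 + 777554) = 1/106795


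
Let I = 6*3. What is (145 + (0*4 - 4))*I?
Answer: 2538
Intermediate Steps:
I = 18
(145 + (0*4 - 4))*I = (145 + (0*4 - 4))*18 = (145 + (0 - 4))*18 = (145 - 4)*18 = 141*18 = 2538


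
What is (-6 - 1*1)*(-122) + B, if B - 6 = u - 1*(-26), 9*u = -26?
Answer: 7948/9 ≈ 883.11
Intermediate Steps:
u = -26/9 (u = (1/9)*(-26) = -26/9 ≈ -2.8889)
B = 262/9 (B = 6 + (-26/9 - 1*(-26)) = 6 + (-26/9 + 26) = 6 + 208/9 = 262/9 ≈ 29.111)
(-6 - 1*1)*(-122) + B = (-6 - 1*1)*(-122) + 262/9 = (-6 - 1)*(-122) + 262/9 = -7*(-122) + 262/9 = 854 + 262/9 = 7948/9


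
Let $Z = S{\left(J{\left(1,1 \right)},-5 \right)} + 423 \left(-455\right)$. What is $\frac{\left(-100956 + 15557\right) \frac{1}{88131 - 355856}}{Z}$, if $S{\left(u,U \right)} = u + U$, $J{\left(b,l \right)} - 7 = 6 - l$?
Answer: $- \frac{85399}{51525818050} \approx -1.6574 \cdot 10^{-6}$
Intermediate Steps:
$J{\left(b,l \right)} = 13 - l$ ($J{\left(b,l \right)} = 7 - \left(-6 + l\right) = 13 - l$)
$S{\left(u,U \right)} = U + u$
$Z = -192458$ ($Z = \left(-5 + \left(13 - 1\right)\right) + 423 \left(-455\right) = \left(-5 + \left(13 - 1\right)\right) - 192465 = \left(-5 + 12\right) - 192465 = 7 - 192465 = -192458$)
$\frac{\left(-100956 + 15557\right) \frac{1}{88131 - 355856}}{Z} = \frac{\left(-100956 + 15557\right) \frac{1}{88131 - 355856}}{-192458} = - \frac{85399}{-267725} \left(- \frac{1}{192458}\right) = \left(-85399\right) \left(- \frac{1}{267725}\right) \left(- \frac{1}{192458}\right) = \frac{85399}{267725} \left(- \frac{1}{192458}\right) = - \frac{85399}{51525818050}$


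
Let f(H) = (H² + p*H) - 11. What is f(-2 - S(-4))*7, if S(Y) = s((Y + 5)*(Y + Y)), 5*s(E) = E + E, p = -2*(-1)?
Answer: -1253/25 ≈ -50.120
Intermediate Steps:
p = 2
s(E) = 2*E/5 (s(E) = (E + E)/5 = (2*E)/5 = 2*E/5)
S(Y) = 4*Y*(5 + Y)/5 (S(Y) = 2*((Y + 5)*(Y + Y))/5 = 2*((5 + Y)*(2*Y))/5 = 2*(2*Y*(5 + Y))/5 = 4*Y*(5 + Y)/5)
f(H) = -11 + H² + 2*H (f(H) = (H² + 2*H) - 11 = -11 + H² + 2*H)
f(-2 - S(-4))*7 = (-11 + (-2 - 4*(-4)*(5 - 4)/5)² + 2*(-2 - 4*(-4)*(5 - 4)/5))*7 = (-11 + (-2 - 4*(-4)/5)² + 2*(-2 - 4*(-4)/5))*7 = (-11 + (-2 - 1*(-16/5))² + 2*(-2 - 1*(-16/5)))*7 = (-11 + (-2 + 16/5)² + 2*(-2 + 16/5))*7 = (-11 + (6/5)² + 2*(6/5))*7 = (-11 + 36/25 + 12/5)*7 = -179/25*7 = -1253/25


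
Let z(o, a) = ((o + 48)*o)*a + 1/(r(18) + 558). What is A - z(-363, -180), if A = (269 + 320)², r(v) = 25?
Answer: 12201619242/583 ≈ 2.0929e+7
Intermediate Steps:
z(o, a) = 1/583 + a*o*(48 + o) (z(o, a) = ((o + 48)*o)*a + 1/(25 + 558) = ((48 + o)*o)*a + 1/583 = (o*(48 + o))*a + 1/583 = a*o*(48 + o) + 1/583 = 1/583 + a*o*(48 + o))
A = 346921 (A = 589² = 346921)
A - z(-363, -180) = 346921 - (1/583 - 180*(-363)² + 48*(-180)*(-363)) = 346921 - (1/583 - 180*131769 + 3136320) = 346921 - (1/583 - 23718420 + 3136320) = 346921 - 1*(-11999364299/583) = 346921 + 11999364299/583 = 12201619242/583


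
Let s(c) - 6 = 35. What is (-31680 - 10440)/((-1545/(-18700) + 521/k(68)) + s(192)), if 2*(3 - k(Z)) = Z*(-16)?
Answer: -86168253600/85994543 ≈ -1002.0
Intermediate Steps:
s(c) = 41 (s(c) = 6 + 35 = 41)
k(Z) = 3 + 8*Z (k(Z) = 3 - Z*(-16)/2 = 3 - (-8)*Z = 3 + 8*Z)
(-31680 - 10440)/((-1545/(-18700) + 521/k(68)) + s(192)) = (-31680 - 10440)/((-1545/(-18700) + 521/(3 + 8*68)) + 41) = -42120/((-1545*(-1/18700) + 521/(3 + 544)) + 41) = -42120/((309/3740 + 521/547) + 41) = -42120/(2117563/2045780 + 41) = -42120/85994543/2045780 = -42120*2045780/85994543 = -86168253600/85994543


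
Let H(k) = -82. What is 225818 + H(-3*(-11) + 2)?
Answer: 225736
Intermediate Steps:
225818 + H(-3*(-11) + 2) = 225818 - 82 = 225736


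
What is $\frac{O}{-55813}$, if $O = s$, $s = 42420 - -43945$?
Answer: $- \frac{86365}{55813} \approx -1.5474$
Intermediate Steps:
$s = 86365$ ($s = 42420 + 43945 = 86365$)
$O = 86365$
$\frac{O}{-55813} = \frac{86365}{-55813} = 86365 \left(- \frac{1}{55813}\right) = - \frac{86365}{55813}$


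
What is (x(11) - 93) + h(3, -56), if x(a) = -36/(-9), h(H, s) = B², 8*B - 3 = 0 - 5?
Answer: -1423/16 ≈ -88.938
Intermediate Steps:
B = -¼ (B = 3/8 + (0 - 5)/8 = 3/8 + (⅛)*(-5) = 3/8 - 5/8 = -¼ ≈ -0.25000)
h(H, s) = 1/16 (h(H, s) = (-¼)² = 1/16)
x(a) = 4 (x(a) = -36*(-⅑) = 4)
(x(11) - 93) + h(3, -56) = (4 - 93) + 1/16 = -89 + 1/16 = -1423/16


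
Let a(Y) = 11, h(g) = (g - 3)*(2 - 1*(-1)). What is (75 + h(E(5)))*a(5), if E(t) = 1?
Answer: 759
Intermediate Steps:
h(g) = -9 + 3*g (h(g) = (-3 + g)*(2 + 1) = (-3 + g)*3 = -9 + 3*g)
(75 + h(E(5)))*a(5) = (75 + (-9 + 3*1))*11 = (75 + (-9 + 3))*11 = (75 - 6)*11 = 69*11 = 759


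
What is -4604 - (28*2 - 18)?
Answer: -4642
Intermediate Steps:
-4604 - (28*2 - 18) = -4604 - (56 - 18) = -4604 - 1*38 = -4604 - 38 = -4642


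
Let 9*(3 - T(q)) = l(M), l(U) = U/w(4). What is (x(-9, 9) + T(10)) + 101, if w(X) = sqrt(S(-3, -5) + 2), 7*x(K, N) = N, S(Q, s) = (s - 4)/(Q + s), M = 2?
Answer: 737/7 - 4*sqrt(2)/45 ≈ 105.16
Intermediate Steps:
S(Q, s) = (-4 + s)/(Q + s)
x(K, N) = N/7
w(X) = 5*sqrt(2)/4 (w(X) = sqrt((-4 - 5)/(-3 - 5) + 2) = sqrt(-9/(-8) + 2) = sqrt(-1/8*(-9) + 2) = sqrt(9/8 + 2) = sqrt(25/8) = 5*sqrt(2)/4)
l(U) = 2*U*sqrt(2)/5 (l(U) = U/((5*sqrt(2)/4)) = U*(2*sqrt(2)/5) = 2*U*sqrt(2)/5)
T(q) = 3 - 4*sqrt(2)/45 (T(q) = 3 - 2*2*sqrt(2)/45 = 3 - 4*sqrt(2)/45)
(x(-9, 9) + T(10)) + 101 = ((1/7)*9 + (3 - 4*sqrt(2)/45)) + 101 = (9/7 + (3 - 4*sqrt(2)/45)) + 101 = (30/7 - 4*sqrt(2)/45) + 101 = 737/7 - 4*sqrt(2)/45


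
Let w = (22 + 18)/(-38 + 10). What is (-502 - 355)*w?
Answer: 8570/7 ≈ 1224.3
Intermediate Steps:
w = -10/7 (w = 40/(-28) = 40*(-1/28) = -10/7 ≈ -1.4286)
(-502 - 355)*w = (-502 - 355)*(-10/7) = -857*(-10/7) = 8570/7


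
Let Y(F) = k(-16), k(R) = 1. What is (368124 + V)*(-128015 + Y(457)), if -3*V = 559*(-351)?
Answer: -55497525378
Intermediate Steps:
Y(F) = 1
V = 65403 (V = -559*(-351)/3 = -⅓*(-196209) = 65403)
(368124 + V)*(-128015 + Y(457)) = (368124 + 65403)*(-128015 + 1) = 433527*(-128014) = -55497525378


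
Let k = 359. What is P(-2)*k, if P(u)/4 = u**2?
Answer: 5744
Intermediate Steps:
P(u) = 4*u**2
P(-2)*k = (4*(-2)**2)*359 = (4*4)*359 = 16*359 = 5744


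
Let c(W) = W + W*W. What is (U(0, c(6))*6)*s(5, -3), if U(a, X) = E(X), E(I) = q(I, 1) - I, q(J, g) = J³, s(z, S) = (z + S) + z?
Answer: 3109932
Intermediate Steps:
s(z, S) = S + 2*z (s(z, S) = (S + z) + z = S + 2*z)
c(W) = W + W²
E(I) = I³ - I
U(a, X) = X³ - X
(U(0, c(6))*6)*s(5, -3) = (((6*(1 + 6))³ - 6*(1 + 6))*6)*(-3 + 2*5) = (((6*7)³ - 6*7)*6)*(-3 + 10) = ((42³ - 1*42)*6)*7 = ((74088 - 42)*6)*7 = (74046*6)*7 = 444276*7 = 3109932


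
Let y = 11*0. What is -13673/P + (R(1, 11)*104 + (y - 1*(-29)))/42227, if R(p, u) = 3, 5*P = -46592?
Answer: 2902736727/1967440384 ≈ 1.4754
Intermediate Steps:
P = -46592/5 (P = (⅕)*(-46592) = -46592/5 ≈ -9318.4)
y = 0
-13673/P + (R(1, 11)*104 + (y - 1*(-29)))/42227 = -13673/(-46592/5) + (3*104 + (0 - 1*(-29)))/42227 = -13673*(-5/46592) + (312 + (0 + 29))*(1/42227) = 68365/46592 + (312 + 29)*(1/42227) = 68365/46592 + 341*(1/42227) = 68365/46592 + 341/42227 = 2902736727/1967440384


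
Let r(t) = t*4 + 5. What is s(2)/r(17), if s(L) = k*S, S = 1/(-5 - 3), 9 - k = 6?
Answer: -3/584 ≈ -0.0051370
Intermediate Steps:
r(t) = 5 + 4*t (r(t) = 4*t + 5 = 5 + 4*t)
k = 3 (k = 9 - 1*6 = 9 - 6 = 3)
S = -⅛ (S = 1/(-8) = -⅛ ≈ -0.12500)
s(L) = -3/8 (s(L) = 3*(-⅛) = -3/8)
s(2)/r(17) = -3/(8*(5 + 4*17)) = -3/(8*(5 + 68)) = -3/8/73 = -3/8*1/73 = -3/584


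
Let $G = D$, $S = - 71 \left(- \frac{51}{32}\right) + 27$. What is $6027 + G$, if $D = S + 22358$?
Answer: $\frac{912805}{32} \approx 28525.0$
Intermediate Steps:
$S = \frac{4485}{32}$ ($S = - 71 \left(\left(-51\right) \frac{1}{32}\right) + 27 = \left(-71\right) \left(- \frac{51}{32}\right) + 27 = \frac{3621}{32} + 27 = \frac{4485}{32} \approx 140.16$)
$D = \frac{719941}{32}$ ($D = \frac{4485}{32} + 22358 = \frac{719941}{32} \approx 22498.0$)
$G = \frac{719941}{32} \approx 22498.0$
$6027 + G = 6027 + \frac{719941}{32} = \frac{912805}{32}$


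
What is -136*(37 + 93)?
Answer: -17680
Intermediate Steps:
-136*(37 + 93) = -136*130 = -17680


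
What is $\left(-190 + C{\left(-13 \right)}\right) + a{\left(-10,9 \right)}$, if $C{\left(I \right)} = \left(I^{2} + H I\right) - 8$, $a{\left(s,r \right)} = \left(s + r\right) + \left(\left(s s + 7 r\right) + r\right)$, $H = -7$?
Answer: $233$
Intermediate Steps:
$a{\left(s,r \right)} = s + s^{2} + 9 r$ ($a{\left(s,r \right)} = \left(r + s\right) + \left(\left(s^{2} + 7 r\right) + r\right) = \left(r + s\right) + \left(s^{2} + 8 r\right) = s + s^{2} + 9 r$)
$C{\left(I \right)} = -8 + I^{2} - 7 I$ ($C{\left(I \right)} = \left(I^{2} - 7 I\right) - 8 = -8 + I^{2} - 7 I$)
$\left(-190 + C{\left(-13 \right)}\right) + a{\left(-10,9 \right)} = \left(-190 - \left(-83 - 169\right)\right) + \left(-10 + \left(-10\right)^{2} + 9 \cdot 9\right) = \left(-190 + \left(-8 + 169 + 91\right)\right) + \left(-10 + 100 + 81\right) = \left(-190 + 252\right) + 171 = 62 + 171 = 233$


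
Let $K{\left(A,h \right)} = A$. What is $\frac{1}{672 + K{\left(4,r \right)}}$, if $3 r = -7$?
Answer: $\frac{1}{676} \approx 0.0014793$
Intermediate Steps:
$r = - \frac{7}{3}$ ($r = \frac{1}{3} \left(-7\right) = - \frac{7}{3} \approx -2.3333$)
$\frac{1}{672 + K{\left(4,r \right)}} = \frac{1}{672 + 4} = \frac{1}{676}$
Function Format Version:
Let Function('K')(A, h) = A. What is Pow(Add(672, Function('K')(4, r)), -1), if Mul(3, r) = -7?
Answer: Rational(1, 676) ≈ 0.0014793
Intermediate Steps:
r = Rational(-7, 3) (r = Mul(Rational(1, 3), -7) = Rational(-7, 3) ≈ -2.3333)
Pow(Add(672, Function('K')(4, r)), -1) = Pow(Add(672, 4), -1) = Pow(676, -1) = Rational(1, 676)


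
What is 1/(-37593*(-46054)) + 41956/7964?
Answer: 18159689844749/3447034271802 ≈ 5.2682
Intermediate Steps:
1/(-37593*(-46054)) + 41956/7964 = -1/37593*(-1/46054) + 41956*(1/7964) = 1/1731308022 + 10489/1991 = 18159689844749/3447034271802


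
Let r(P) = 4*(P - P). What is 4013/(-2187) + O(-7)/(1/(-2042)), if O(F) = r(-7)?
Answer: -4013/2187 ≈ -1.8349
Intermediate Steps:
r(P) = 0 (r(P) = 4*0 = 0)
O(F) = 0
4013/(-2187) + O(-7)/(1/(-2042)) = 4013/(-2187) + 0/(1/(-2042)) = 4013*(-1/2187) + 0/(-1/2042) = -4013/2187 + 0*(-2042) = -4013/2187 + 0 = -4013/2187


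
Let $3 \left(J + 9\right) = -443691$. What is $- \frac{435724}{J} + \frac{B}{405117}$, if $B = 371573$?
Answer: $\frac{12859837547}{3328846389} \approx 3.8632$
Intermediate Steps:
$J = -147906$ ($J = -9 + \frac{1}{3} \left(-443691\right) = -9 - 147897 = -147906$)
$- \frac{435724}{J} + \frac{B}{405117} = - \frac{435724}{-147906} + \frac{371573}{405117} = \left(-435724\right) \left(- \frac{1}{147906}\right) + 371573 \cdot \frac{1}{405117} = \frac{217862}{73953} + \frac{371573}{405117} = \frac{12859837547}{3328846389}$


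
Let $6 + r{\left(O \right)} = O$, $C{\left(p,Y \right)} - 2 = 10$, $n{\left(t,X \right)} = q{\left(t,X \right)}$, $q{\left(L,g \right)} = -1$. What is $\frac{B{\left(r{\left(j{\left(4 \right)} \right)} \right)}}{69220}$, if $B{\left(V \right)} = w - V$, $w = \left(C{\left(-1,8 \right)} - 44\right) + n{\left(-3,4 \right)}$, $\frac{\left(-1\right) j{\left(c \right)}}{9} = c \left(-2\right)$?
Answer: $- \frac{99}{69220} \approx -0.0014302$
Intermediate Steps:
$n{\left(t,X \right)} = -1$
$j{\left(c \right)} = 18 c$ ($j{\left(c \right)} = - 9 c \left(-2\right) = - 9 \left(- 2 c\right) = 18 c$)
$C{\left(p,Y \right)} = 12$ ($C{\left(p,Y \right)} = 2 + 10 = 12$)
$r{\left(O \right)} = -6 + O$
$w = -33$ ($w = \left(12 - 44\right) - 1 = -32 - 1 = -33$)
$B{\left(V \right)} = -33 - V$
$\frac{B{\left(r{\left(j{\left(4 \right)} \right)} \right)}}{69220} = \frac{-33 - \left(-6 + 18 \cdot 4\right)}{69220} = \left(-33 - \left(-6 + 72\right)\right) \frac{1}{69220} = \left(-33 - 66\right) \frac{1}{69220} = \left(-99\right) \frac{1}{69220} = - \frac{99}{69220}$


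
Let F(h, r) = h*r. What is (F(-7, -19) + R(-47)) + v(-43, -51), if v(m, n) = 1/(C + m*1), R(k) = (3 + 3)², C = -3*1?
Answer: 7773/46 ≈ 168.98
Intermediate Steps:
C = -3
R(k) = 36 (R(k) = 6² = 36)
v(m, n) = 1/(-3 + m) (v(m, n) = 1/(-3 + m*1) = 1/(-3 + m))
(F(-7, -19) + R(-47)) + v(-43, -51) = (-7*(-19) + 36) + 1/(-3 - 43) = (133 + 36) + 1/(-46) = 169 - 1/46 = 7773/46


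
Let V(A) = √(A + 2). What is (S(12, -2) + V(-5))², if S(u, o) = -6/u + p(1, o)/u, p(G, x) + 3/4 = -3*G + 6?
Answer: (5 - 16*I*√3)²/256 ≈ -2.9023 - 1.0825*I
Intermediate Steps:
p(G, x) = 21/4 - 3*G (p(G, x) = -¾ + (-3*G + 6) = -¾ + (6 - 3*G) = 21/4 - 3*G)
S(u, o) = -15/(4*u) (S(u, o) = -6/u + (21/4 - 3*1)/u = -6/u + (21/4 - 3)/u = -6/u + 9/(4*u) = -15/(4*u))
V(A) = √(2 + A)
(S(12, -2) + V(-5))² = (-15/4/12 + √(2 - 5))² = (-15/4*1/12 + √(-3))² = (-5/16 + I*√3)²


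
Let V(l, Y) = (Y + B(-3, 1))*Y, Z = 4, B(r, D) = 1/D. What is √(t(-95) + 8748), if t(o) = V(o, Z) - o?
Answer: √8863 ≈ 94.144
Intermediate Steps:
V(l, Y) = Y*(1 + Y) (V(l, Y) = (Y + 1/1)*Y = (Y + 1)*Y = (1 + Y)*Y = Y*(1 + Y))
t(o) = 20 - o (t(o) = 4*(1 + 4) - o = 4*5 - o = 20 - o)
√(t(-95) + 8748) = √((20 - 1*(-95)) + 8748) = √((20 + 95) + 8748) = √(115 + 8748) = √8863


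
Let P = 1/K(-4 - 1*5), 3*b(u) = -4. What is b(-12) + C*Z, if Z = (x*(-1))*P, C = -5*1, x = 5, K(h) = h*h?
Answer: -83/81 ≈ -1.0247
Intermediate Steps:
K(h) = h²
b(u) = -4/3 (b(u) = (⅓)*(-4) = -4/3)
C = -5
P = 1/81 (P = 1/((-4 - 1*5)²) = 1/((-4 - 5)²) = 1/((-9)²) = 1/81 ≈ 0.012346)
Z = -5/81 (Z = (5*(-1))*(1/81) = -5*1/81 = -5/81 ≈ -0.061728)
b(-12) + C*Z = -4/3 - 5*(-5/81) = -4/3 + 25/81 = -83/81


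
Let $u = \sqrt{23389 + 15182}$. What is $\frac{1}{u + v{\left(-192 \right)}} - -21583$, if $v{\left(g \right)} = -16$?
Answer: $\frac{826952661}{38315} + \frac{\sqrt{38571}}{38315} \approx 21583.0$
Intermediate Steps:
$u = \sqrt{38571} \approx 196.4$
$\frac{1}{u + v{\left(-192 \right)}} - -21583 = \frac{1}{\sqrt{38571} - 16} - -21583 = \frac{1}{-16 + \sqrt{38571}} + 21583 = 21583 + \frac{1}{-16 + \sqrt{38571}}$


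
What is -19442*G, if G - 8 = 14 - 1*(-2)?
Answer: -466608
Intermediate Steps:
G = 24 (G = 8 + (14 - 1*(-2)) = 8 + (14 + 2) = 8 + 16 = 24)
-19442*G = -19442*24 = -466608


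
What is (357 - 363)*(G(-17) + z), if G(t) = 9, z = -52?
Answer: 258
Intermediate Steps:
(357 - 363)*(G(-17) + z) = (357 - 363)*(9 - 52) = -6*(-43) = 258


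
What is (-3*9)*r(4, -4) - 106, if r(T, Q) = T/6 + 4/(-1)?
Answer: -16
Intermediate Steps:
r(T, Q) = -4 + T/6 (r(T, Q) = T*(⅙) + 4*(-1) = T/6 - 4 = -4 + T/6)
(-3*9)*r(4, -4) - 106 = (-3*9)*(-4 + (⅙)*4) - 106 = -27*(-4 + ⅔) - 106 = -27*(-10/3) - 106 = 90 - 106 = -16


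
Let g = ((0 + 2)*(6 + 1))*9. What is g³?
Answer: 2000376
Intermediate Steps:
g = 126 (g = (2*7)*9 = 14*9 = 126)
g³ = 126³ = 2000376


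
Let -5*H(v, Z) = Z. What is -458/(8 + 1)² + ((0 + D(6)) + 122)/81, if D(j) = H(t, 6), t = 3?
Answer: -562/135 ≈ -4.1630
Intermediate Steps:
H(v, Z) = -Z/5
D(j) = -6/5 (D(j) = -⅕*6 = -6/5)
-458/(8 + 1)² + ((0 + D(6)) + 122)/81 = -458/(8 + 1)² + ((0 - 6/5) + 122)/81 = -458/(9²) + (-6/5 + 122)*(1/81) = -458/81 + (604/5)*(1/81) = -458*1/81 + 604/405 = -458/81 + 604/405 = -562/135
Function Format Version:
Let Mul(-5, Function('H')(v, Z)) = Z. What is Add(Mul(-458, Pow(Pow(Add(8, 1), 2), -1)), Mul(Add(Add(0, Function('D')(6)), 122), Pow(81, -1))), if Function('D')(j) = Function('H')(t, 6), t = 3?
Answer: Rational(-562, 135) ≈ -4.1630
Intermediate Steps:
Function('H')(v, Z) = Mul(Rational(-1, 5), Z)
Function('D')(j) = Rational(-6, 5) (Function('D')(j) = Mul(Rational(-1, 5), 6) = Rational(-6, 5))
Add(Mul(-458, Pow(Pow(Add(8, 1), 2), -1)), Mul(Add(Add(0, Function('D')(6)), 122), Pow(81, -1))) = Add(Mul(-458, Pow(Pow(Add(8, 1), 2), -1)), Mul(Add(Add(0, Rational(-6, 5)), 122), Pow(81, -1))) = Add(Mul(-458, Pow(Pow(9, 2), -1)), Mul(Add(Rational(-6, 5), 122), Rational(1, 81))) = Add(Mul(-458, Pow(81, -1)), Mul(Rational(604, 5), Rational(1, 81))) = Add(Mul(-458, Rational(1, 81)), Rational(604, 405)) = Add(Rational(-458, 81), Rational(604, 405)) = Rational(-562, 135)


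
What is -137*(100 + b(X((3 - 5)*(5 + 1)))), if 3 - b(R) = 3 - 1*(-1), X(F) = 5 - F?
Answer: -13563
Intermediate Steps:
b(R) = -1 (b(R) = 3 - (3 - 1*(-1)) = 3 - (3 + 1) = 3 - 1*4 = 3 - 4 = -1)
-137*(100 + b(X((3 - 5)*(5 + 1)))) = -137*(100 - 1) = -137*99 = -13563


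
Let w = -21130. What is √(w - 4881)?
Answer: 37*I*√19 ≈ 161.28*I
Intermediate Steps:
√(w - 4881) = √(-21130 - 4881) = √(-26011) = 37*I*√19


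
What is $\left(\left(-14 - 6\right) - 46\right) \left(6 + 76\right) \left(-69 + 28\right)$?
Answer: $221892$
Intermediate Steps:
$\left(\left(-14 - 6\right) - 46\right) \left(6 + 76\right) \left(-69 + 28\right) = \left(\left(-14 - 6\right) - 46\right) 82 \left(-41\right) = \left(-20 - 46\right) 82 \left(-41\right) = \left(-66\right) 82 \left(-41\right) = \left(-5412\right) \left(-41\right) = 221892$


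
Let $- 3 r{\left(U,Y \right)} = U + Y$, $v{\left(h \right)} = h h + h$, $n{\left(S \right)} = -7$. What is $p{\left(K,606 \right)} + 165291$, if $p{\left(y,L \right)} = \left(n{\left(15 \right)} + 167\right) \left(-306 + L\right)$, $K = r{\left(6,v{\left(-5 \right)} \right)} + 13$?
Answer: $213291$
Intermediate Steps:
$v{\left(h \right)} = h + h^{2}$ ($v{\left(h \right)} = h^{2} + h = h + h^{2}$)
$r{\left(U,Y \right)} = - \frac{U}{3} - \frac{Y}{3}$ ($r{\left(U,Y \right)} = - \frac{U + Y}{3} = - \frac{U}{3} - \frac{Y}{3}$)
$K = \frac{13}{3}$ ($K = \left(\left(- \frac{1}{3}\right) 6 - \frac{\left(-5\right) \left(1 - 5\right)}{3}\right) + 13 = \left(-2 - \frac{\left(-5\right) \left(-4\right)}{3}\right) + 13 = \left(-2 - \frac{20}{3}\right) + 13 = - \frac{26}{3} + 13 = \frac{13}{3} \approx 4.3333$)
$p{\left(y,L \right)} = -48960 + 160 L$ ($p{\left(y,L \right)} = \left(-7 + 167\right) \left(-306 + L\right) = 160 \left(-306 + L\right) = -48960 + 160 L$)
$p{\left(K,606 \right)} + 165291 = \left(-48960 + 160 \cdot 606\right) + 165291 = \left(-48960 + 96960\right) + 165291 = 48000 + 165291 = 213291$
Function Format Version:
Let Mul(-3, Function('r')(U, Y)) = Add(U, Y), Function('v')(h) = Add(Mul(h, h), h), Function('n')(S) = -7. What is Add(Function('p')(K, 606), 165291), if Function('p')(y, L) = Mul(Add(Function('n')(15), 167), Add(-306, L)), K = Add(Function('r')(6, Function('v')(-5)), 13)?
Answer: 213291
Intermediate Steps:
Function('v')(h) = Add(h, Pow(h, 2)) (Function('v')(h) = Add(Pow(h, 2), h) = Add(h, Pow(h, 2)))
Function('r')(U, Y) = Add(Mul(Rational(-1, 3), U), Mul(Rational(-1, 3), Y)) (Function('r')(U, Y) = Mul(Rational(-1, 3), Add(U, Y)) = Add(Mul(Rational(-1, 3), U), Mul(Rational(-1, 3), Y)))
K = Rational(13, 3) (K = Add(Add(Mul(Rational(-1, 3), 6), Mul(Rational(-1, 3), Mul(-5, Add(1, -5)))), 13) = Add(Add(-2, Mul(Rational(-1, 3), Mul(-5, -4))), 13) = Add(Add(-2, Mul(Rational(-1, 3), 20)), 13) = Add(Add(-2, Rational(-20, 3)), 13) = Add(Rational(-26, 3), 13) = Rational(13, 3) ≈ 4.3333)
Function('p')(y, L) = Add(-48960, Mul(160, L)) (Function('p')(y, L) = Mul(Add(-7, 167), Add(-306, L)) = Mul(160, Add(-306, L)) = Add(-48960, Mul(160, L)))
Add(Function('p')(K, 606), 165291) = Add(Add(-48960, Mul(160, 606)), 165291) = Add(Add(-48960, 96960), 165291) = Add(48000, 165291) = 213291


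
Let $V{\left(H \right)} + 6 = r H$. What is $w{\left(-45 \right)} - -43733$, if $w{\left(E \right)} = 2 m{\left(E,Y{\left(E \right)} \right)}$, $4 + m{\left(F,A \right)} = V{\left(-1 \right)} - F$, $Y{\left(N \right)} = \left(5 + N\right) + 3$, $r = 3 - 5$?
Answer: $43807$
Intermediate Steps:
$r = -2$ ($r = 3 - 5 = -2$)
$Y{\left(N \right)} = 8 + N$
$V{\left(H \right)} = -6 - 2 H$
$m{\left(F,A \right)} = -8 - F$ ($m{\left(F,A \right)} = -4 - \left(4 + F\right) = -8 - F$)
$w{\left(E \right)} = -16 - 2 E$ ($w{\left(E \right)} = 2 \left(-8 - E\right) = -16 - 2 E$)
$w{\left(-45 \right)} - -43733 = \left(-16 - -90\right) - -43733 = \left(-16 + 90\right) + 43733 = 74 + 43733 = 43807$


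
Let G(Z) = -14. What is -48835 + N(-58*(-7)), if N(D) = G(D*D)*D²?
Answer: -2356539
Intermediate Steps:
N(D) = -14*D²
-48835 + N(-58*(-7)) = -48835 - 14*(-58*(-7))² = -48835 - 14*406² = -48835 - 14*164836 = -48835 - 2307704 = -2356539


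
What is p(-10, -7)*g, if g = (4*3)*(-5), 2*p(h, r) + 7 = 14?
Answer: -210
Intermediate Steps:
p(h, r) = 7/2 (p(h, r) = -7/2 + (½)*14 = -7/2 + 7 = 7/2)
g = -60 (g = 12*(-5) = -60)
p(-10, -7)*g = (7/2)*(-60) = -210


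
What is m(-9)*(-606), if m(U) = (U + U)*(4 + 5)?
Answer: 98172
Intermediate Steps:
m(U) = 18*U (m(U) = (2*U)*9 = 18*U)
m(-9)*(-606) = (18*(-9))*(-606) = -162*(-606) = 98172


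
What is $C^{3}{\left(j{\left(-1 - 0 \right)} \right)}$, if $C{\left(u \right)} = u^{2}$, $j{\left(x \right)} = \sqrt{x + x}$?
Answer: $-8$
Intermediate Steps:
$j{\left(x \right)} = \sqrt{2} \sqrt{x}$ ($j{\left(x \right)} = \sqrt{2 x} = \sqrt{2} \sqrt{x}$)
$C^{3}{\left(j{\left(-1 - 0 \right)} \right)} = \left(\left(\sqrt{2} \sqrt{-1 - 0}\right)^{2}\right)^{3} = \left(\left(\sqrt{2} \sqrt{-1 + 0}\right)^{2}\right)^{3} = \left(\left(\sqrt{2} \sqrt{-1}\right)^{2}\right)^{3} = \left(\left(\sqrt{2} i\right)^{2}\right)^{3} = \left(\left(i \sqrt{2}\right)^{2}\right)^{3} = \left(-2\right)^{3} = -8$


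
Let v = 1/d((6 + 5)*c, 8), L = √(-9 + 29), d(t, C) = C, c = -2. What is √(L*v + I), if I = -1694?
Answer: √(-6776 + √5)/2 ≈ 41.151*I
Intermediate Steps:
L = 2*√5 (L = √20 = 2*√5 ≈ 4.4721)
v = ⅛ (v = 1/8 = ⅛ ≈ 0.12500)
√(L*v + I) = √((2*√5)*(⅛) - 1694) = √(√5/4 - 1694) = √(-1694 + √5/4)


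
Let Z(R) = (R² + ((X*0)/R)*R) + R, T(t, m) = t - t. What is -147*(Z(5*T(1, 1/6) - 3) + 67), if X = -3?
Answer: -10731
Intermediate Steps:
T(t, m) = 0
Z(R) = R + R² (Z(R) = (R² + ((-3*0)/R)*R) + R = (R² + (0/R)*R) + R = (R² + 0*R) + R = (R² + 0) + R = R² + R = R + R²)
-147*(Z(5*T(1, 1/6) - 3) + 67) = -147*((5*0 - 3)*(1 + (5*0 - 3)) + 67) = -147*((0 - 3)*(1 + (0 - 3)) + 67) = -147*(-3*(1 - 3) + 67) = -147*(-3*(-2) + 67) = -147*(6 + 67) = -147*73 = -10731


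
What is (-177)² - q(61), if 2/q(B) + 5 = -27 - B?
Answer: 2913599/93 ≈ 31329.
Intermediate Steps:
q(B) = 2/(-32 - B) (q(B) = 2/(-5 + (-27 - B)) = 2/(-32 - B))
(-177)² - q(61) = (-177)² - (-2)/(32 + 61) = 31329 - (-2)/93 = 31329 - 1*(-2/93) = 31329 + 2/93 = 2913599/93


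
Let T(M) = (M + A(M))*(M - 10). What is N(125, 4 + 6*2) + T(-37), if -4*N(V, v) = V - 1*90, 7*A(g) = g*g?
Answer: -208925/28 ≈ -7461.6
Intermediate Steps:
A(g) = g**2/7 (A(g) = (g*g)/7 = g**2/7)
T(M) = (-10 + M)*(M + M**2/7) (T(M) = (M + M**2/7)*(M - 10) = (M + M**2/7)*(-10 + M) = (-10 + M)*(M + M**2/7))
N(V, v) = 45/2 - V/4 (N(V, v) = -(V - 1*90)/4 = -(V - 90)/4 = -(-90 + V)/4 = 45/2 - V/4)
N(125, 4 + 6*2) + T(-37) = (45/2 - 1/4*125) + (1/7)*(-37)*(-70 + (-37)**2 - 3*(-37)) = (45/2 - 125/4) + (1/7)*(-37)*(-70 + 1369 + 111) = -35/4 + (1/7)*(-37)*1410 = -35/4 - 52170/7 = -208925/28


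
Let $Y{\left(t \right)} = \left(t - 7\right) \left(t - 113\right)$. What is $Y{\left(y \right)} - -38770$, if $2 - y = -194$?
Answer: $54457$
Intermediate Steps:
$y = 196$ ($y = 2 - -194 = 2 + 194 = 196$)
$Y{\left(t \right)} = \left(-113 + t\right) \left(-7 + t\right)$ ($Y{\left(t \right)} = \left(-7 + t\right) \left(-113 + t\right) = \left(-113 + t\right) \left(-7 + t\right)$)
$Y{\left(y \right)} - -38770 = \left(791 + 196^{2} - 23520\right) - -38770 = \left(791 + 38416 - 23520\right) + 38770 = 15687 + 38770 = 54457$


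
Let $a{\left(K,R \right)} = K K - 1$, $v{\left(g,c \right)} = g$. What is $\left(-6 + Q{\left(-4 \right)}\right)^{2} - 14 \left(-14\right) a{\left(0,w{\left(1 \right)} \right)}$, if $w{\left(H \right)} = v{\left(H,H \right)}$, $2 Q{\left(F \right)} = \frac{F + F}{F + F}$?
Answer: $- \frac{663}{4} \approx -165.75$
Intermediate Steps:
$Q{\left(F \right)} = \frac{1}{2}$ ($Q{\left(F \right)} = \frac{\left(F + F\right) \frac{1}{F + F}}{2} = \frac{2 F \frac{1}{2 F}}{2} = \frac{1}{2} \cdot 1 = \frac{1}{2}$)
$w{\left(H \right)} = H$
$a{\left(K,R \right)} = -1 + K^{2}$ ($a{\left(K,R \right)} = K^{2} - 1 = -1 + K^{2}$)
$\left(-6 + Q{\left(-4 \right)}\right)^{2} - 14 \left(-14\right) a{\left(0,w{\left(1 \right)} \right)} = \left(-6 + \frac{1}{2}\right)^{2} - 14 \left(-14\right) \left(-1 + 0^{2}\right) = \left(- \frac{11}{2}\right)^{2} - - 196 \left(-1 + 0\right) = \frac{121}{4} - \left(-196\right) \left(-1\right) = \frac{121}{4} - 196 = - \frac{663}{4}$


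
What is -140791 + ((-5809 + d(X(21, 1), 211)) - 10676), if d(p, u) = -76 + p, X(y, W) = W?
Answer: -157351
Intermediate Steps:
-140791 + ((-5809 + d(X(21, 1), 211)) - 10676) = -140791 + ((-5809 + (-76 + 1)) - 10676) = -140791 + ((-5809 - 75) - 10676) = -140791 + (-5884 - 10676) = -140791 - 16560 = -157351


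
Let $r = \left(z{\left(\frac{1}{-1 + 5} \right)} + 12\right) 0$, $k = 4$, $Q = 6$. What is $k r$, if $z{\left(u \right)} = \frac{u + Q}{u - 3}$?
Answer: $0$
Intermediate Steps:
$z{\left(u \right)} = \frac{6 + u}{-3 + u}$ ($z{\left(u \right)} = \frac{u + 6}{u - 3} = \frac{6 + u}{-3 + u}$)
$r = 0$ ($r = \left(\frac{6 + \frac{1}{-1 + 5}}{-3 + \frac{1}{-1 + 5}} + 12\right) 0 = \left(\frac{6 + \frac{1}{4}}{-3 + \frac{1}{4}} + 12\right) 0 = \left(\frac{1}{- \frac{11}{4}} \cdot \frac{25}{4} + 12\right) 0 = \left(\left(- \frac{4}{11}\right) \frac{25}{4} + 12\right) 0 = \left(- \frac{25}{11} + 12\right) 0 = \frac{107}{11} \cdot 0 = 0$)
$k r = 4 \cdot 0 = 0$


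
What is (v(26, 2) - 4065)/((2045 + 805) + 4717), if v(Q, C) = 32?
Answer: -4033/7567 ≈ -0.53297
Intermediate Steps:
(v(26, 2) - 4065)/((2045 + 805) + 4717) = (32 - 4065)/((2045 + 805) + 4717) = -4033/(2850 + 4717) = -4033/7567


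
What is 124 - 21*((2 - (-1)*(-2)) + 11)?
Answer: -107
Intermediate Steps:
124 - 21*((2 - (-1)*(-2)) + 11) = 124 - 21*((2 - 1*2) + 11) = 124 - 21*((2 - 2) + 11) = 124 - 21*(0 + 11) = 124 - 21*11 = 124 - 231 = -107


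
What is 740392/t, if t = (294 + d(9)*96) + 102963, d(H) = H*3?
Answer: 38968/5571 ≈ 6.9948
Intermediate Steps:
d(H) = 3*H
t = 105849 (t = (294 + (3*9)*96) + 102963 = (294 + 27*96) + 102963 = (294 + 2592) + 102963 = 2886 + 102963 = 105849)
740392/t = 740392/105849 = 740392*(1/105849) = 38968/5571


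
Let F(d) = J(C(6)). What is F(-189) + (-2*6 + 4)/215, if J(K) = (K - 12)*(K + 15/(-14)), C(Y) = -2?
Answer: 9237/215 ≈ 42.963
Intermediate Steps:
J(K) = (-12 + K)*(-15/14 + K) (J(K) = (-12 + K)*(K + 15*(-1/14)) = (-12 + K)*(K - 15/14) = (-12 + K)*(-15/14 + K))
F(d) = 43 (F(d) = 90/7 + (-2)**2 - 183/14*(-2) = 90/7 + 4 + 183/7 = 43)
F(-189) + (-2*6 + 4)/215 = 43 + (-2*6 + 4)/215 = 43 + (-12 + 4)/215 = 43 + (1/215)*(-8) = 43 - 8/215 = 9237/215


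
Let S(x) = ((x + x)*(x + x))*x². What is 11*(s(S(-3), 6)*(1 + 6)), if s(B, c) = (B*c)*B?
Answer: 48498912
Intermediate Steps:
S(x) = 4*x⁴ (S(x) = ((2*x)*(2*x))*x² = (4*x²)*x² = 4*x⁴)
s(B, c) = c*B²
11*(s(S(-3), 6)*(1 + 6)) = 11*((6*(4*(-3)⁴)²)*(1 + 6)) = 11*((6*(4*81)²)*7) = 11*((6*324²)*7) = 11*((6*104976)*7) = 11*(629856*7) = 11*4408992 = 48498912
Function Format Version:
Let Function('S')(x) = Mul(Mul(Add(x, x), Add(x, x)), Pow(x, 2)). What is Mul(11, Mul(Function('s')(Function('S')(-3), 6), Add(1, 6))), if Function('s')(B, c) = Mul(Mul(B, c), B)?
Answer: 48498912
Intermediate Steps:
Function('S')(x) = Mul(4, Pow(x, 4)) (Function('S')(x) = Mul(Mul(Mul(2, x), Mul(2, x)), Pow(x, 2)) = Mul(Mul(4, Pow(x, 2)), Pow(x, 2)) = Mul(4, Pow(x, 4)))
Function('s')(B, c) = Mul(c, Pow(B, 2))
Mul(11, Mul(Function('s')(Function('S')(-3), 6), Add(1, 6))) = Mul(11, Mul(Mul(6, Pow(Mul(4, Pow(-3, 4)), 2)), Add(1, 6))) = Mul(11, Mul(Mul(6, Pow(Mul(4, 81), 2)), 7)) = Mul(11, Mul(Mul(6, Pow(324, 2)), 7)) = Mul(11, Mul(Mul(6, 104976), 7)) = Mul(11, Mul(629856, 7)) = Mul(11, 4408992) = 48498912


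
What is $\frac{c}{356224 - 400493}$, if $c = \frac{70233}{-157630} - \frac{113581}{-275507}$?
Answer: $\frac{1445910101}{1922521587342290} \approx 7.5209 \cdot 10^{-7}$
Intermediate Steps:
$c = - \frac{1445910101}{43428168410}$ ($c = 70233 \left(- \frac{1}{157630}\right) - - \frac{113581}{275507} = - \frac{70233}{157630} + \frac{113581}{275507} = - \frac{1445910101}{43428168410} \approx -0.033294$)
$\frac{c}{356224 - 400493} = - \frac{1445910101}{43428168410 \left(356224 - 400493\right)} = - \frac{1445910101}{43428168410 \left(-44269\right)} = \left(- \frac{1445910101}{43428168410}\right) \left(- \frac{1}{44269}\right) = \frac{1445910101}{1922521587342290}$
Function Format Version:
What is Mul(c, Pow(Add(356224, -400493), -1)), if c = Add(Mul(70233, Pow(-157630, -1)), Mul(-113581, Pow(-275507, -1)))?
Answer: Rational(1445910101, 1922521587342290) ≈ 7.5209e-7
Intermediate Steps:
c = Rational(-1445910101, 43428168410) (c = Add(Mul(70233, Rational(-1, 157630)), Mul(-113581, Rational(-1, 275507))) = Add(Rational(-70233, 157630), Rational(113581, 275507)) = Rational(-1445910101, 43428168410) ≈ -0.033294)
Mul(c, Pow(Add(356224, -400493), -1)) = Mul(Rational(-1445910101, 43428168410), Pow(Add(356224, -400493), -1)) = Mul(Rational(-1445910101, 43428168410), Pow(-44269, -1)) = Mul(Rational(-1445910101, 43428168410), Rational(-1, 44269)) = Rational(1445910101, 1922521587342290)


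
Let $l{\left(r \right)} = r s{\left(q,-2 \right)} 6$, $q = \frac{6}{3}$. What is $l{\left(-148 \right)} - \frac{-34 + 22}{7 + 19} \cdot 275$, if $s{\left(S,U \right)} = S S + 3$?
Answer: $- \frac{79158}{13} \approx -6089.1$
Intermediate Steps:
$q = 2$ ($q = 6 \cdot \frac{1}{3} = 2$)
$s{\left(S,U \right)} = 3 + S^{2}$ ($s{\left(S,U \right)} = S^{2} + 3 = 3 + S^{2}$)
$l{\left(r \right)} = 42 r$ ($l{\left(r \right)} = r \left(3 + 2^{2}\right) 6 = r \left(3 + 4\right) 6 = r 7 \cdot 6 = 7 r 6 = 42 r$)
$l{\left(-148 \right)} - \frac{-34 + 22}{7 + 19} \cdot 275 = 42 \left(-148\right) - \frac{-34 + 22}{7 + 19} \cdot 275 = -6216 - - \frac{12}{26} \cdot 275 = -6216 - \left(-12\right) \frac{1}{26} \cdot 275 = -6216 - \left(- \frac{6}{13}\right) 275 = -6216 - - \frac{1650}{13} = -6216 + \frac{1650}{13} = - \frac{79158}{13}$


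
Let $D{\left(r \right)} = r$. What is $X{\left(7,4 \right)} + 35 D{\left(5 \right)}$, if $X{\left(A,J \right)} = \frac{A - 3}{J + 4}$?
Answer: $\frac{351}{2} \approx 175.5$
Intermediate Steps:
$X{\left(A,J \right)} = \frac{-3 + A}{4 + J}$
$X{\left(7,4 \right)} + 35 D{\left(5 \right)} = \frac{-3 + 7}{4 + 4} + 35 \cdot 5 = \frac{1}{8} \cdot 4 + 175 = \frac{1}{2} + 175 = \frac{351}{2}$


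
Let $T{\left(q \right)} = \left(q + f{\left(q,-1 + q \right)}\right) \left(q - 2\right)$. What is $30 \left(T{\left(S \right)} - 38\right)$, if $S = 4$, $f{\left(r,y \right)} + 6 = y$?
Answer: $-1080$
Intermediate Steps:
$f{\left(r,y \right)} = -6 + y$
$T{\left(q \right)} = \left(-7 + 2 q\right) \left(-2 + q\right)$ ($T{\left(q \right)} = \left(q + \left(-6 + \left(-1 + q\right)\right)\right) \left(q - 2\right) = \left(q + \left(-7 + q\right)\right) \left(-2 + q\right) = \left(-7 + 2 q\right) \left(-2 + q\right)$)
$30 \left(T{\left(S \right)} - 38\right) = 30 \left(\left(14 - 44 + 2 \cdot 4^{2}\right) - 38\right) = 30 \left(\left(14 - 44 + 2 \cdot 16\right) - 38\right) = 30 \left(\left(14 - 44 + 32\right) - 38\right) = 30 \left(2 - 38\right) = 30 \left(-36\right) = -1080$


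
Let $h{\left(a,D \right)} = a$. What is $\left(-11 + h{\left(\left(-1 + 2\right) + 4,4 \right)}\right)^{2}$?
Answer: $36$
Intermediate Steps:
$\left(-11 + h{\left(\left(-1 + 2\right) + 4,4 \right)}\right)^{2} = \left(-11 + \left(\left(-1 + 2\right) + 4\right)\right)^{2} = \left(-11 + \left(1 + 4\right)\right)^{2} = \left(-11 + 5\right)^{2} = \left(-6\right)^{2} = 36$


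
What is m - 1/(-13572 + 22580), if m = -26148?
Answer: -235541185/9008 ≈ -26148.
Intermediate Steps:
m - 1/(-13572 + 22580) = -26148 - 1/(-13572 + 22580) = -26148 - 1/9008 = -235541185/9008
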